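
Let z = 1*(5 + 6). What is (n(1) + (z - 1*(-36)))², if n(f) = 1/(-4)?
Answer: 34969/16 ≈ 2185.6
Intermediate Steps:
z = 11 (z = 1*11 = 11)
n(f) = -¼
(n(1) + (z - 1*(-36)))² = (-¼ + (11 - 1*(-36)))² = (-¼ + (11 + 36))² = (-¼ + 47)² = (187/4)² = 34969/16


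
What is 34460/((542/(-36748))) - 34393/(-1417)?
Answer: -897189792177/384007 ≈ -2.3364e+6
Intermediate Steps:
34460/((542/(-36748))) - 34393/(-1417) = 34460/((542*(-1/36748))) - 34393*(-1/1417) = 34460/(-271/18374) + 34393/1417 = 34460*(-18374/271) + 34393/1417 = -633168040/271 + 34393/1417 = -897189792177/384007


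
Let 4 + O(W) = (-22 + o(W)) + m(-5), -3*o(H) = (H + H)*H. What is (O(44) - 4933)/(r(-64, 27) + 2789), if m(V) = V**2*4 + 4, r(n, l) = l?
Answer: -18437/8448 ≈ -2.1824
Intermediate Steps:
m(V) = 4 + 4*V**2 (m(V) = 4*V**2 + 4 = 4 + 4*V**2)
o(H) = -2*H**2/3 (o(H) = -(H + H)*H/3 = -2*H*H/3 = -2*H**2/3)
O(W) = 78 - 2*W**2/3 (O(W) = -4 + ((-22 - 2*W**2/3) + (4 + 4*(-5)**2)) = -4 + ((-22 - 2*W**2/3) + (4 + 4*25)) = -4 + ((-22 - 2*W**2/3) + (4 + 100)) = -4 + ((-22 - 2*W**2/3) + 104) = -4 + (82 - 2*W**2/3) = 78 - 2*W**2/3)
(O(44) - 4933)/(r(-64, 27) + 2789) = ((78 - 2/3*44**2) - 4933)/(27 + 2789) = ((78 - 2/3*1936) - 4933)/2816 = ((78 - 3872/3) - 4933)*(1/2816) = (-3638/3 - 4933)*(1/2816) = -18437/3*1/2816 = -18437/8448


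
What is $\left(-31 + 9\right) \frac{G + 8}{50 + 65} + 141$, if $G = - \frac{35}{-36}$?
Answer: $\frac{288317}{2070} \approx 139.28$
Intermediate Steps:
$G = \frac{35}{36}$ ($G = \left(-35\right) \left(- \frac{1}{36}\right) = \frac{35}{36} \approx 0.97222$)
$\left(-31 + 9\right) \frac{G + 8}{50 + 65} + 141 = \left(-31 + 9\right) \frac{\frac{35}{36} + 8}{50 + 65} + 141 = - 22 \frac{323}{36 \cdot 115} + 141 = - 22 \cdot \frac{323}{36} \cdot \frac{1}{115} + 141 = \left(-22\right) \frac{323}{4140} + 141 = - \frac{3553}{2070} + 141 = \frac{288317}{2070}$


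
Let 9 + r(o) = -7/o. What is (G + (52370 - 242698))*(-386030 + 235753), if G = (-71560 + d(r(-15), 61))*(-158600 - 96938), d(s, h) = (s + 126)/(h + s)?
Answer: -2162593851834173236/787 ≈ -2.7479e+15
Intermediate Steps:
r(o) = -9 - 7/o
d(s, h) = (126 + s)/(h + s)
G = 14390867275404/787 (G = (-71560 + (126 + (-9 - 7/(-15)))/(61 + (-9 - 7/(-15))))*(-158600 - 96938) = (-71560 + (126 + (-9 - 7*(-1/15)))/(61 + (-9 - 7*(-1/15))))*(-255538) = (-71560 + (126 + (-9 + 7/15))/(61 + (-9 + 7/15)))*(-255538) = (-71560 + (126 - 128/15)/(61 - 128/15))*(-255538) = (-71560 + (1762/15)/(787/15))*(-255538) = (-71560 + (15/787)*(1762/15))*(-255538) = (-71560 + 1762/787)*(-255538) = -56315958/787*(-255538) = 14390867275404/787 ≈ 1.8286e+10)
(G + (52370 - 242698))*(-386030 + 235753) = (14390867275404/787 + (52370 - 242698))*(-386030 + 235753) = (14390867275404/787 - 190328)*(-150277) = (14390717487268/787)*(-150277) = -2162593851834173236/787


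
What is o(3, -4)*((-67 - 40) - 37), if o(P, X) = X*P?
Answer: 1728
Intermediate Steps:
o(P, X) = P*X
o(3, -4)*((-67 - 40) - 37) = (3*(-4))*((-67 - 40) - 37) = -12*(-107 - 37) = -12*(-144) = 1728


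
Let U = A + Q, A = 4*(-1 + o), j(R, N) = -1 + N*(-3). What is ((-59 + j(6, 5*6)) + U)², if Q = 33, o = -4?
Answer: 18769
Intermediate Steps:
j(R, N) = -1 - 3*N
A = -20 (A = 4*(-1 - 4) = 4*(-5) = -20)
U = 13 (U = -20 + 33 = 13)
((-59 + j(6, 5*6)) + U)² = ((-59 + (-1 - 15*6)) + 13)² = ((-59 + (-1 - 3*30)) + 13)² = ((-59 + (-1 - 90)) + 13)² = ((-59 - 91) + 13)² = (-150 + 13)² = (-137)² = 18769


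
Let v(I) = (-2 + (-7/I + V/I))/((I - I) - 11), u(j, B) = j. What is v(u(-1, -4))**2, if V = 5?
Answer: 0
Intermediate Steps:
v(I) = 2/11 + 2/(11*I) (v(I) = (-2 + (-7/I + 5/I))/((I - I) - 11) = (-2 - 2/I)/(0 - 11) = (-2 - 2/I)/(-11) = (-2 - 2/I)*(-1/11) = 2/11 + 2/(11*I))
v(u(-1, -4))**2 = ((2/11)*(1 - 1)/(-1))**2 = ((2/11)*(-1)*0)**2 = 0**2 = 0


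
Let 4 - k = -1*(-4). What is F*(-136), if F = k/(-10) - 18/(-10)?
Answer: -1224/5 ≈ -244.80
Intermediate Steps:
k = 0 (k = 4 - (-1)*(-4) = 4 - 1*4 = 4 - 4 = 0)
F = 9/5 (F = 0/(-10) - 18/(-10) = 0*(-⅒) - 18*(-⅒) = 0 + 9/5 = 9/5 ≈ 1.8000)
F*(-136) = (9/5)*(-136) = -1224/5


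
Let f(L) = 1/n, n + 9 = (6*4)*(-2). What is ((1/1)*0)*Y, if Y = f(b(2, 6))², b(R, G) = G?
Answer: 0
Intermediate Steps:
n = -57 (n = -9 + (6*4)*(-2) = -9 + 24*(-2) = -9 - 48 = -57)
f(L) = -1/57 (f(L) = 1/(-57) = -1/57)
Y = 1/3249 (Y = (-1/57)² = 1/3249 ≈ 0.00030779)
((1/1)*0)*Y = ((1/1)*0)*(1/3249) = ((1*1)*0)*(1/3249) = (1*0)*(1/3249) = 0*(1/3249) = 0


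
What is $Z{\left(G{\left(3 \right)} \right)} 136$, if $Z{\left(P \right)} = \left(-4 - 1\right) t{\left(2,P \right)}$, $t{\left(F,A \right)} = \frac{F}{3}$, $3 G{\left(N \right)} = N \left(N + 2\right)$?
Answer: $- \frac{1360}{3} \approx -453.33$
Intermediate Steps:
$G{\left(N \right)} = \frac{N \left(2 + N\right)}{3}$ ($G{\left(N \right)} = \frac{N \left(N + 2\right)}{3} = \frac{N \left(2 + N\right)}{3}$)
$t{\left(F,A \right)} = \frac{F}{3}$ ($t{\left(F,A \right)} = F \frac{1}{3} = \frac{F}{3}$)
$Z{\left(P \right)} = - \frac{10}{3}$ ($Z{\left(P \right)} = \left(-4 - 1\right) \frac{1}{3} \cdot 2 = \left(-5\right) \frac{2}{3} = - \frac{10}{3}$)
$Z{\left(G{\left(3 \right)} \right)} 136 = \left(- \frac{10}{3}\right) 136 = - \frac{1360}{3}$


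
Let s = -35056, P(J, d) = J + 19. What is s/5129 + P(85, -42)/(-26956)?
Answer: -10277206/1502797 ≈ -6.8387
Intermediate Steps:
P(J, d) = 19 + J
s/5129 + P(85, -42)/(-26956) = -35056/5129 + (19 + 85)/(-26956) = -35056*1/5129 + 104*(-1/26956) = -35056/5129 - 26/6739 = -10277206/1502797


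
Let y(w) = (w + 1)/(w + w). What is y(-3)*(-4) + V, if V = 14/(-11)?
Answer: -86/33 ≈ -2.6061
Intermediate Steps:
V = -14/11 (V = 14*(-1/11) = -14/11 ≈ -1.2727)
y(w) = (1 + w)/(2*w) (y(w) = (1 + w)/((2*w)) = (1 + w)*(1/(2*w)) = (1 + w)/(2*w))
y(-3)*(-4) + V = ((1/2)*(1 - 3)/(-3))*(-4) - 14/11 = ((1/2)*(-1/3)*(-2))*(-4) - 14/11 = (1/3)*(-4) - 14/11 = -4/3 - 14/11 = -86/33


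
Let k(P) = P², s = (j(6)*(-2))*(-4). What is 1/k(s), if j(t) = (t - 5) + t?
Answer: 1/3136 ≈ 0.00031888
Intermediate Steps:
j(t) = -5 + 2*t (j(t) = (-5 + t) + t = -5 + 2*t)
s = 56 (s = ((-5 + 2*6)*(-2))*(-4) = ((-5 + 12)*(-2))*(-4) = (7*(-2))*(-4) = -14*(-4) = 56)
1/k(s) = 1/(56²) = 1/3136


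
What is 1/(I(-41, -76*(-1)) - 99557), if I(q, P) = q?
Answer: -1/99598 ≈ -1.0040e-5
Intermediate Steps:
1/(I(-41, -76*(-1)) - 99557) = 1/(-41 - 99557) = 1/(-99598) = -1/99598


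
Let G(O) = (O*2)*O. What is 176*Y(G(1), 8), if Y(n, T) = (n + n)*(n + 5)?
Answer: 4928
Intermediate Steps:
G(O) = 2*O² (G(O) = (2*O)*O = 2*O²)
Y(n, T) = 2*n*(5 + n) (Y(n, T) = (2*n)*(5 + n) = 2*n*(5 + n))
176*Y(G(1), 8) = 176*(2*(2*1²)*(5 + 2*1²)) = 176*(2*(2*1)*(5 + 2*1)) = 176*(2*2*(5 + 2)) = 176*(2*2*7) = 176*28 = 4928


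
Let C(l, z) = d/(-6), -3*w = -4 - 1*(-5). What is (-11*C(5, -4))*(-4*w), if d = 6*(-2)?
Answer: -88/3 ≈ -29.333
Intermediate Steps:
w = -⅓ (w = -(-4 - 1*(-5))/3 = -(-4 + 5)/3 = -⅓*1 = -⅓ ≈ -0.33333)
d = -12
C(l, z) = 2 (C(l, z) = -12/(-6) = -12*(-⅙) = 2)
(-11*C(5, -4))*(-4*w) = (-11*2)*(-4*(-⅓)) = -22*4/3 = -88/3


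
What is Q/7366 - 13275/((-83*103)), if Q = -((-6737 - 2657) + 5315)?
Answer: 132655021/62971934 ≈ 2.1066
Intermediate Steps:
Q = 4079 (Q = -(-9394 + 5315) = -1*(-4079) = 4079)
Q/7366 - 13275/((-83*103)) = 4079/7366 - 13275/((-83*103)) = 4079*(1/7366) - 13275/(-8549) = 4079/7366 - 13275*(-1/8549) = 4079/7366 + 13275/8549 = 132655021/62971934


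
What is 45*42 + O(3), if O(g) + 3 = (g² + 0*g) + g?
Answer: 1899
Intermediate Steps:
O(g) = -3 + g + g² (O(g) = -3 + ((g² + 0*g) + g) = -3 + ((g² + 0) + g) = -3 + (g² + g) = -3 + (g + g²) = -3 + g + g²)
45*42 + O(3) = 45*42 + (-3 + 3 + 3²) = 1890 + (-3 + 3 + 9) = 1890 + 9 = 1899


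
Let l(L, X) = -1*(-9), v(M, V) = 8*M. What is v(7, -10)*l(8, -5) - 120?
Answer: 384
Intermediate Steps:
l(L, X) = 9
v(7, -10)*l(8, -5) - 120 = (8*7)*9 - 120 = 56*9 - 120 = 504 - 120 = 384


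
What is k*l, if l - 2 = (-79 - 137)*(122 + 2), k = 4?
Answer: -107128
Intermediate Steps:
l = -26782 (l = 2 + (-79 - 137)*(122 + 2) = 2 - 216*124 = 2 - 26784 = -26782)
k*l = 4*(-26782) = -107128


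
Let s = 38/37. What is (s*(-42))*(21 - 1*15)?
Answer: -9576/37 ≈ -258.81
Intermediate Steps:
s = 38/37 (s = 38*(1/37) = 38/37 ≈ 1.0270)
(s*(-42))*(21 - 1*15) = ((38/37)*(-42))*(21 - 1*15) = -1596*(21 - 15)/37 = -1596/37*6 = -9576/37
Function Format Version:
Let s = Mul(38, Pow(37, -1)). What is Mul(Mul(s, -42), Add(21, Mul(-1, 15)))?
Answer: Rational(-9576, 37) ≈ -258.81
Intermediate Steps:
s = Rational(38, 37) (s = Mul(38, Rational(1, 37)) = Rational(38, 37) ≈ 1.0270)
Mul(Mul(s, -42), Add(21, Mul(-1, 15))) = Mul(Mul(Rational(38, 37), -42), Add(21, Mul(-1, 15))) = Mul(Rational(-1596, 37), Add(21, -15)) = Mul(Rational(-1596, 37), 6) = Rational(-9576, 37)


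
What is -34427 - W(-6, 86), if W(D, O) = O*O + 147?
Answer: -41970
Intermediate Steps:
W(D, O) = 147 + O**2 (W(D, O) = O**2 + 147 = 147 + O**2)
-34427 - W(-6, 86) = -34427 - (147 + 86**2) = -34427 - (147 + 7396) = -34427 - 1*7543 = -34427 - 7543 = -41970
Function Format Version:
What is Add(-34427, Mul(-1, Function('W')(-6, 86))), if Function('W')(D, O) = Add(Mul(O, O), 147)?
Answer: -41970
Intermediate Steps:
Function('W')(D, O) = Add(147, Pow(O, 2)) (Function('W')(D, O) = Add(Pow(O, 2), 147) = Add(147, Pow(O, 2)))
Add(-34427, Mul(-1, Function('W')(-6, 86))) = Add(-34427, Mul(-1, Add(147, Pow(86, 2)))) = Add(-34427, Mul(-1, Add(147, 7396))) = Add(-34427, Mul(-1, 7543)) = Add(-34427, -7543) = -41970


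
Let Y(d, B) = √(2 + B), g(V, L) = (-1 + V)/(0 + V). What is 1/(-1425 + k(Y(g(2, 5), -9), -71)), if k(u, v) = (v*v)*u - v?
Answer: -1354/179715083 - 5041*I*√7/179715083 ≈ -7.5341e-6 - 7.4213e-5*I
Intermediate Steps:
g(V, L) = (-1 + V)/V
k(u, v) = -v + u*v² (k(u, v) = v²*u - v = u*v² - v = -v + u*v²)
1/(-1425 + k(Y(g(2, 5), -9), -71)) = 1/(-1425 - 71*(-1 + √(2 - 9)*(-71))) = 1/(-1425 - 71*(-1 + √(-7)*(-71))) = 1/(-1425 - 71*(-1 + (I*√7)*(-71))) = 1/(-1425 - 71*(-1 - 71*I*√7)) = 1/(-1425 + (71 + 5041*I*√7)) = 1/(-1354 + 5041*I*√7)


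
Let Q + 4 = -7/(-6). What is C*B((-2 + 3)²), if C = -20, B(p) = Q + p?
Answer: 110/3 ≈ 36.667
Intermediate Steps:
Q = -17/6 (Q = -4 - 7/(-6) = -4 - 7*(-⅙) = -4 + 7/6 = -17/6 ≈ -2.8333)
B(p) = -17/6 + p
C*B((-2 + 3)²) = -20*(-17/6 + (-2 + 3)²) = -20*(-17/6 + 1²) = -20*(-17/6 + 1) = -20*(-11/6) = 110/3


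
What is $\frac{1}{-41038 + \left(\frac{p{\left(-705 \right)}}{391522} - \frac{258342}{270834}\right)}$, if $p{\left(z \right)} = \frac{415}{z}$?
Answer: $- \frac{2491880529678}{102264170125220615} \approx -2.4367 \cdot 10^{-5}$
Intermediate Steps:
$\frac{1}{-41038 + \left(\frac{p{\left(-705 \right)}}{391522} - \frac{258342}{270834}\right)} = \frac{1}{-41038 - \left(\frac{43057}{45139} - \frac{415 \frac{1}{-705}}{391522}\right)} = \frac{1}{-41038 - \left(\frac{43057}{45139} - 415 \left(- \frac{1}{705}\right) \frac{1}{391522}\right)} = \frac{1}{-41038 - \frac{2376948294851}{2491880529678}} = \frac{1}{- \frac{102264170125220615}{2491880529678}} = - \frac{2491880529678}{102264170125220615}$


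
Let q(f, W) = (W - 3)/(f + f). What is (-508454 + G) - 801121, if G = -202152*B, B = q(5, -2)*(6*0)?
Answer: -1309575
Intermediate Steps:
q(f, W) = (-3 + W)/(2*f) (q(f, W) = (-3 + W)/((2*f)) = (-3 + W)*(1/(2*f)) = (-3 + W)/(2*f))
B = 0 (B = ((½)*(-3 - 2)/5)*(6*0) = ((½)*(⅕)*(-5))*0 = -½*0 = 0)
G = 0 (G = -202152*0 = 0)
(-508454 + G) - 801121 = (-508454 + 0) - 801121 = -508454 - 801121 = -1309575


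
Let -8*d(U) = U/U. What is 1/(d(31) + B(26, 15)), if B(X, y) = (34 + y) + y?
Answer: 8/511 ≈ 0.015656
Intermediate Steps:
B(X, y) = 34 + 2*y
d(U) = -1/8 (d(U) = -U/(8*U) = -1/8*1 = -1/8)
1/(d(31) + B(26, 15)) = 1/(-1/8 + (34 + 2*15)) = 1/(-1/8 + (34 + 30)) = 1/(-1/8 + 64) = 1/(511/8) = 8/511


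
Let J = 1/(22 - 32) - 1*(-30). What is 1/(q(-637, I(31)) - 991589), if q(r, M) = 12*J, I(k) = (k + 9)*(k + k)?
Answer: -5/4956151 ≈ -1.0088e-6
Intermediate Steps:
I(k) = 2*k*(9 + k) (I(k) = (9 + k)*(2*k) = 2*k*(9 + k))
J = 299/10 (J = 1/(-10) + 30 = -⅒ + 30 = 299/10 ≈ 29.900)
q(r, M) = 1794/5 (q(r, M) = 12*(299/10) = 1794/5)
1/(q(-637, I(31)) - 991589) = 1/(1794/5 - 991589) = 1/(-4956151/5) = -5/4956151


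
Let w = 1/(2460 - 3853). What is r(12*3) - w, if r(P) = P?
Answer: 50149/1393 ≈ 36.001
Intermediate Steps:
w = -1/1393 (w = 1/(-1393) = -1/1393 ≈ -0.00071787)
r(12*3) - w = 12*3 - 1*(-1/1393) = 36 + 1/1393 = 50149/1393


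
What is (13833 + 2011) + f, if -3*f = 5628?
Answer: 13968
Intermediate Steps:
f = -1876 (f = -1/3*5628 = -1876)
(13833 + 2011) + f = (13833 + 2011) - 1876 = 15844 - 1876 = 13968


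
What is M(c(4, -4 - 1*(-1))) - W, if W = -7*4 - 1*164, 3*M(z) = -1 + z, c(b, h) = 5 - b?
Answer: 192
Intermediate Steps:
M(z) = -1/3 + z/3 (M(z) = (-1 + z)/3 = -1/3 + z/3)
W = -192 (W = -28 - 164 = -192)
M(c(4, -4 - 1*(-1))) - W = (-1/3 + (5 - 1*4)/3) - 1*(-192) = (-1/3 + (5 - 4)/3) + 192 = (-1/3 + (1/3)*1) + 192 = (-1/3 + 1/3) + 192 = 0 + 192 = 192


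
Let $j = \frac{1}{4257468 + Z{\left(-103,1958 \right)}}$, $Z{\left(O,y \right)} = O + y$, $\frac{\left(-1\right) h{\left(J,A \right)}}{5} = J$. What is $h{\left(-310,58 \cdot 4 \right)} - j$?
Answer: $\frac{6601950649}{4259323} \approx 1550.0$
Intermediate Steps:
$h{\left(J,A \right)} = - 5 J$
$j = \frac{1}{4259323}$ ($j = \frac{1}{4257468 + \left(-103 + 1958\right)} = \frac{1}{4257468 + 1855} = \frac{1}{4259323} \approx 2.3478 \cdot 10^{-7}$)
$h{\left(-310,58 \cdot 4 \right)} - j = \left(-5\right) \left(-310\right) - \frac{1}{4259323} = 1550 - \frac{1}{4259323} = \frac{6601950649}{4259323}$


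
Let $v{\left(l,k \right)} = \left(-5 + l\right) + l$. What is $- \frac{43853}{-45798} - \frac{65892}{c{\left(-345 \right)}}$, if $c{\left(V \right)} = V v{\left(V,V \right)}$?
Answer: $\frac{2499043753}{3660405150} \approx 0.68272$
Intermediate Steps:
$v{\left(l,k \right)} = -5 + 2 l$
$c{\left(V \right)} = V \left(-5 + 2 V\right)$
$- \frac{43853}{-45798} - \frac{65892}{c{\left(-345 \right)}} = - \frac{43853}{-45798} - \frac{65892}{\left(-345\right) \left(-5 + 2 \left(-345\right)\right)} = \left(-43853\right) \left(- \frac{1}{45798}\right) - \frac{65892}{\left(-345\right) \left(-5 - 690\right)} = \frac{43853}{45798} - \frac{65892}{\left(-345\right) \left(-695\right)} = \frac{43853}{45798} - \frac{65892}{239775} = \frac{43853}{45798} - \frac{21964}{79925} = \frac{2499043753}{3660405150}$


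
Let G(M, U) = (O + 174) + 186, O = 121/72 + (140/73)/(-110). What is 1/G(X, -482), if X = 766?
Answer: 57816/20909915 ≈ 0.0027650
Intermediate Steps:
O = 96155/57816 (O = 121*(1/72) + (140*(1/73))*(-1/110) = 121/72 + (140/73)*(-1/110) = 121/72 - 14/803 = 96155/57816 ≈ 1.6631)
G(M, U) = 20909915/57816 (G(M, U) = (96155/57816 + 174) + 186 = 10156139/57816 + 186 = 20909915/57816)
1/G(X, -482) = 1/(20909915/57816) = 57816/20909915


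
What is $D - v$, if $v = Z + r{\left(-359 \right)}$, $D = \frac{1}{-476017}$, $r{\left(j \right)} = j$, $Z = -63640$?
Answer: $\frac{30464611982}{476017} \approx 63999.0$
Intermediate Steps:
$D = - \frac{1}{476017} \approx -2.1008 \cdot 10^{-6}$
$v = -63999$ ($v = -63640 - 359 = -63999$)
$D - v = - \frac{1}{476017} - -63999 = - \frac{1}{476017} + 63999 = \frac{30464611982}{476017}$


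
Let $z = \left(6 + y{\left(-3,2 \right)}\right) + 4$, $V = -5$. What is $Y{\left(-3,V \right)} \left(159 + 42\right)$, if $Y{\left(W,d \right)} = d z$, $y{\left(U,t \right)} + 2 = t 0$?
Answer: $-8040$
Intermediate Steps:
$y{\left(U,t \right)} = -2$ ($y{\left(U,t \right)} = -2 + t 0 = -2 + 0 = -2$)
$z = 8$ ($z = \left(6 - 2\right) + 4 = 4 + 4 = 8$)
$Y{\left(W,d \right)} = 8 d$ ($Y{\left(W,d \right)} = d 8 = 8 d$)
$Y{\left(-3,V \right)} \left(159 + 42\right) = 8 \left(-5\right) \left(159 + 42\right) = \left(-40\right) 201 = -8040$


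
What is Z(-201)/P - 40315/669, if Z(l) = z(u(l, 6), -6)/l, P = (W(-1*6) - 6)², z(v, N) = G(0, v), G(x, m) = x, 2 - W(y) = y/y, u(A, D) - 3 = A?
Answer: -40315/669 ≈ -60.262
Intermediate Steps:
u(A, D) = 3 + A
W(y) = 1 (W(y) = 2 - y/y = 2 - 1*1 = 2 - 1 = 1)
z(v, N) = 0
P = 25 (P = (1 - 6)² = (-5)² = 25)
Z(l) = 0 (Z(l) = 0/l = 0)
Z(-201)/P - 40315/669 = 0/25 - 40315/669 = 0*(1/25) - 40315*1/669 = 0 - 40315/669 = -40315/669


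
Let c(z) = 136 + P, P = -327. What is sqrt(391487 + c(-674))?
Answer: 8*sqrt(6114) ≈ 625.54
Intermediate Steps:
c(z) = -191 (c(z) = 136 - 327 = -191)
sqrt(391487 + c(-674)) = sqrt(391487 - 191) = sqrt(391296) = 8*sqrt(6114)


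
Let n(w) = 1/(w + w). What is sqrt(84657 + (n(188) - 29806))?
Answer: 9*sqrt(23933998)/188 ≈ 234.20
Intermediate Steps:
n(w) = 1/(2*w)
sqrt(84657 + (n(188) - 29806)) = sqrt(84657 + ((1/2)/188 - 29806)) = sqrt(84657 + ((1/2)*(1/188) - 29806)) = sqrt(84657 + (1/376 - 29806)) = sqrt(84657 - 11207055/376) = sqrt(20623977/376) = 9*sqrt(23933998)/188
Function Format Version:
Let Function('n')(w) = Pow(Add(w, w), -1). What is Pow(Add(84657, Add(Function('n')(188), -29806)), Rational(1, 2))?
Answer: Mul(Rational(9, 188), Pow(23933998, Rational(1, 2))) ≈ 234.20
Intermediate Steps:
Function('n')(w) = Mul(Rational(1, 2), Pow(w, -1)) (Function('n')(w) = Pow(Mul(2, w), -1) = Mul(Rational(1, 2), Pow(w, -1)))
Pow(Add(84657, Add(Function('n')(188), -29806)), Rational(1, 2)) = Pow(Add(84657, Add(Mul(Rational(1, 2), Pow(188, -1)), -29806)), Rational(1, 2)) = Pow(Add(84657, Add(Mul(Rational(1, 2), Rational(1, 188)), -29806)), Rational(1, 2)) = Pow(Add(84657, Add(Rational(1, 376), -29806)), Rational(1, 2)) = Pow(Add(84657, Rational(-11207055, 376)), Rational(1, 2)) = Pow(Rational(20623977, 376), Rational(1, 2)) = Mul(Rational(9, 188), Pow(23933998, Rational(1, 2)))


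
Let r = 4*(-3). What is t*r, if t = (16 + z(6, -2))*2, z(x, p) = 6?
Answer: -528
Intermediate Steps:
r = -12
t = 44 (t = (16 + 6)*2 = 22*2 = 44)
t*r = 44*(-12) = -528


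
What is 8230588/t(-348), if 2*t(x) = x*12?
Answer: -2057647/522 ≈ -3941.9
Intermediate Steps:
t(x) = 6*x (t(x) = (x*12)/2 = (12*x)/2 = 6*x)
8230588/t(-348) = 8230588/((6*(-348))) = 8230588/(-2088) = 8230588*(-1/2088) = -2057647/522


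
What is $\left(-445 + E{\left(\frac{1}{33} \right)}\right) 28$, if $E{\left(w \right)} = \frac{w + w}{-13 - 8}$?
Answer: $- \frac{1233548}{99} \approx -12460.0$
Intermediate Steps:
$E{\left(w \right)} = - \frac{2 w}{21}$ ($E{\left(w \right)} = \frac{2 w}{-21} = 2 w \left(- \frac{1}{21}\right) = - \frac{2 w}{21}$)
$\left(-445 + E{\left(\frac{1}{33} \right)}\right) 28 = \left(-445 - \frac{2}{21 \cdot 33}\right) 28 = \left(-445 - \frac{2}{693}\right) 28 = \left(- \frac{308387}{693}\right) 28 = - \frac{1233548}{99}$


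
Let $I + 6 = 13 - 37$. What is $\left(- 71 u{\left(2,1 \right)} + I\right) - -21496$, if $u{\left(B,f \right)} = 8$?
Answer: $20898$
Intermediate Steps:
$I = -30$ ($I = -6 + \left(13 - 37\right) = -6 - 24 = -30$)
$\left(- 71 u{\left(2,1 \right)} + I\right) - -21496 = \left(\left(-71\right) 8 - 30\right) - -21496 = \left(-568 - 30\right) + 21496 = -598 + 21496 = 20898$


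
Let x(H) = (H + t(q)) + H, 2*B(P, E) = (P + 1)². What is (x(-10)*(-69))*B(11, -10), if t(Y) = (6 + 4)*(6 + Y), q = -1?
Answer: -149040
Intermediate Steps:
B(P, E) = (1 + P)²/2 (B(P, E) = (P + 1)²/2 = (1 + P)²/2)
t(Y) = 60 + 10*Y (t(Y) = 10*(6 + Y) = 60 + 10*Y)
x(H) = 50 + 2*H (x(H) = (H + (60 + 10*(-1))) + H = (H + (60 - 10)) + H = (H + 50) + H = (50 + H) + H = 50 + 2*H)
(x(-10)*(-69))*B(11, -10) = ((50 + 2*(-10))*(-69))*((1 + 11)²/2) = ((50 - 20)*(-69))*((½)*12²) = (30*(-69))*((½)*144) = -2070*72 = -149040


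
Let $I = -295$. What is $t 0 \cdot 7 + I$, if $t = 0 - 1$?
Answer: $-295$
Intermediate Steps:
$t = -1$ ($t = 0 - 1 = -1$)
$t 0 \cdot 7 + I = \left(-1\right) 0 \cdot 7 - 295 = 0 \cdot 7 - 295 = 0 - 295 = -295$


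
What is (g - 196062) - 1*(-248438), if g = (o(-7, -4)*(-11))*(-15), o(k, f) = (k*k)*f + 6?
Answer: 21026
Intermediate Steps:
o(k, f) = 6 + f*k**2 (o(k, f) = k**2*f + 6 = f*k**2 + 6 = 6 + f*k**2)
g = -31350 (g = ((6 - 4*(-7)**2)*(-11))*(-15) = ((6 - 4*49)*(-11))*(-15) = ((6 - 196)*(-11))*(-15) = -190*(-11)*(-15) = 2090*(-15) = -31350)
(g - 196062) - 1*(-248438) = (-31350 - 196062) - 1*(-248438) = -227412 + 248438 = 21026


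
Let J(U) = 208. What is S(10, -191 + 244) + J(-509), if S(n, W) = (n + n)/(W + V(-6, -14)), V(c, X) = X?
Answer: 8132/39 ≈ 208.51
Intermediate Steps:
S(n, W) = 2*n/(-14 + W) (S(n, W) = (n + n)/(W - 14) = (2*n)/(-14 + W) = 2*n/(-14 + W))
S(10, -191 + 244) + J(-509) = 2*10/(-14 + (-191 + 244)) + 208 = 2*10/(-14 + 53) + 208 = 2*10/39 + 208 = 2*10*(1/39) + 208 = 20/39 + 208 = 8132/39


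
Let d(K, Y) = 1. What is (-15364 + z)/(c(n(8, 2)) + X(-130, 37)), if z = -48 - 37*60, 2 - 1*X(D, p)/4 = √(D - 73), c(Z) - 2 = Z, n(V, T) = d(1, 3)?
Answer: -193952/3369 - 70528*I*√203/3369 ≈ -57.57 - 298.27*I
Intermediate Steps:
n(V, T) = 1
c(Z) = 2 + Z
X(D, p) = 8 - 4*√(-73 + D) (X(D, p) = 8 - 4*√(D - 73) = 8 - 4*√(-73 + D))
z = -2268 (z = -48 - 2220 = -2268)
(-15364 + z)/(c(n(8, 2)) + X(-130, 37)) = (-15364 - 2268)/((2 + 1) + (8 - 4*√(-73 - 130))) = -17632/(3 + (8 - 4*I*√203)) = -17632/(11 - 4*I*√203)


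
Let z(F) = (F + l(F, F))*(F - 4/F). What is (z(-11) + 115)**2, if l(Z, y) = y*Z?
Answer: 1113025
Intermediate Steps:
l(Z, y) = Z*y
z(F) = (F + F**2)*(F - 4/F) (z(F) = (F + F*F)*(F - 4/F) = (F + F**2)*(F - 4/F))
(z(-11) + 115)**2 = ((-4 + (-11)**2 + (-11)**3 - 4*(-11)) + 115)**2 = ((-4 + 121 - 1331 + 44) + 115)**2 = (-1170 + 115)**2 = (-1055)**2 = 1113025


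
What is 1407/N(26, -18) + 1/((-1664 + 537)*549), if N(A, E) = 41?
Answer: 870543220/25367643 ≈ 34.317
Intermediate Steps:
1407/N(26, -18) + 1/((-1664 + 537)*549) = 1407/41 + 1/((-1664 + 537)*549) = 1407*(1/41) + (1/549)/(-1127) = 1407/41 - 1/1127*1/549 = 1407/41 - 1/618723 = 870543220/25367643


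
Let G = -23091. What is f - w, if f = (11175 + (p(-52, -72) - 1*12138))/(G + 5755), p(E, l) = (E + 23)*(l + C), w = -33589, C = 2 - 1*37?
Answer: 145574191/4334 ≈ 33589.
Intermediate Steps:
C = -35 (C = 2 - 37 = -35)
p(E, l) = (-35 + l)*(23 + E) (p(E, l) = (E + 23)*(l - 35) = (23 + E)*(-35 + l) = (-35 + l)*(23 + E))
f = -535/4334 (f = (11175 + ((-805 - 35*(-52) + 23*(-72) - 52*(-72)) - 1*12138))/(-23091 + 5755) = (11175 + ((-805 + 1820 - 1656 + 3744) - 12138))/(-17336) = (11175 + (3103 - 12138))*(-1/17336) = (11175 - 9035)*(-1/17336) = 2140*(-1/17336) = -535/4334 ≈ -0.12344)
f - w = -535/4334 - 1*(-33589) = -535/4334 + 33589 = 145574191/4334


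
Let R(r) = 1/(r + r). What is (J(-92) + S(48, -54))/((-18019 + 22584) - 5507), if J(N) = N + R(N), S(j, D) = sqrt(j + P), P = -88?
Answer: 5643/57776 - I*sqrt(10)/471 ≈ 0.09767 - 0.006714*I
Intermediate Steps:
S(j, D) = sqrt(-88 + j) (S(j, D) = sqrt(j - 88) = sqrt(-88 + j))
R(r) = 1/(2*r)
J(N) = N + 1/(2*N)
(J(-92) + S(48, -54))/((-18019 + 22584) - 5507) = ((-92 + (1/2)/(-92)) + sqrt(-88 + 48))/((-18019 + 22584) - 5507) = ((-92 + (1/2)*(-1/92)) + sqrt(-40))/(4565 - 5507) = ((-92 - 1/184) + 2*I*sqrt(10))/(-942) = (-16929/184 + 2*I*sqrt(10))*(-1/942) = 5643/57776 - I*sqrt(10)/471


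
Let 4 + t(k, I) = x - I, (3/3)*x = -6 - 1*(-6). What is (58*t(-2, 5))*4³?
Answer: -33408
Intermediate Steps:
x = 0 (x = -6 - 1*(-6) = -6 + 6 = 0)
t(k, I) = -4 - I (t(k, I) = -4 + (0 - I) = -4 - I)
(58*t(-2, 5))*4³ = (58*(-4 - 1*5))*4³ = (58*(-4 - 5))*64 = (58*(-9))*64 = -522*64 = -33408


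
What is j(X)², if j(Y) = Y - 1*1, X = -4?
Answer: 25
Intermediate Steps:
j(Y) = -1 + Y (j(Y) = Y - 1 = -1 + Y)
j(X)² = (-1 - 4)² = (-5)² = 25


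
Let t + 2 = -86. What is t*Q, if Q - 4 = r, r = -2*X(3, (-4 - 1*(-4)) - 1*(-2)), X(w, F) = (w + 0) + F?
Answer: 528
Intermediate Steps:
X(w, F) = F + w (X(w, F) = w + F = F + w)
t = -88 (t = -2 - 86 = -88)
r = -10 (r = -2*(((-4 - 1*(-4)) - 1*(-2)) + 3) = -2*(((-4 + 4) + 2) + 3) = -2*((0 + 2) + 3) = -2*(2 + 3) = -2*5 = -10)
Q = -6 (Q = 4 - 10 = -6)
t*Q = -88*(-6) = 528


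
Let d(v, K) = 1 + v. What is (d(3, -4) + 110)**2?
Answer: 12996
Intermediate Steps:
(d(3, -4) + 110)**2 = ((1 + 3) + 110)**2 = (4 + 110)**2 = 114**2 = 12996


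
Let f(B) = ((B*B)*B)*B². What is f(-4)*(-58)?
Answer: 59392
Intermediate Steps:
f(B) = B⁵ (f(B) = (B²*B)*B² = B³*B² = B⁵)
f(-4)*(-58) = (-4)⁵*(-58) = -1024*(-58) = 59392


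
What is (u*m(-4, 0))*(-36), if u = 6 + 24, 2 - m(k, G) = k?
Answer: -6480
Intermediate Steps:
m(k, G) = 2 - k
u = 30
(u*m(-4, 0))*(-36) = (30*(2 - 1*(-4)))*(-36) = (30*(2 + 4))*(-36) = (30*6)*(-36) = 180*(-36) = -6480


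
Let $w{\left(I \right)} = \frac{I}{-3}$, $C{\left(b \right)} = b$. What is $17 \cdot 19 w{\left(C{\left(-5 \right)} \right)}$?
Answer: $\frac{1615}{3} \approx 538.33$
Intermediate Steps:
$w{\left(I \right)} = - \frac{I}{3}$ ($w{\left(I \right)} = I \left(- \frac{1}{3}\right) = - \frac{I}{3}$)
$17 \cdot 19 w{\left(C{\left(-5 \right)} \right)} = 17 \cdot 19 \left(\left(- \frac{1}{3}\right) \left(-5\right)\right) = 323 \cdot \frac{5}{3} = \frac{1615}{3}$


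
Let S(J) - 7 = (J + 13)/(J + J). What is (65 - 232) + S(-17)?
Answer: -2718/17 ≈ -159.88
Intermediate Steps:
S(J) = 7 + (13 + J)/(2*J) (S(J) = 7 + (J + 13)/(J + J) = 7 + (13 + J)/((2*J)) = 7 + (13 + J)*(1/(2*J)) = 7 + (13 + J)/(2*J))
(65 - 232) + S(-17) = (65 - 232) + (1/2)*(13 + 15*(-17))/(-17) = -167 + (1/2)*(-1/17)*(13 - 255) = -167 + (1/2)*(-1/17)*(-242) = -167 + 121/17 = -2718/17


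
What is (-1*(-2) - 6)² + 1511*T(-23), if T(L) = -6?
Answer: -9050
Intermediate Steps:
(-1*(-2) - 6)² + 1511*T(-23) = (-1*(-2) - 6)² + 1511*(-6) = (2 - 6)² - 9066 = (-4)² - 9066 = 16 - 9066 = -9050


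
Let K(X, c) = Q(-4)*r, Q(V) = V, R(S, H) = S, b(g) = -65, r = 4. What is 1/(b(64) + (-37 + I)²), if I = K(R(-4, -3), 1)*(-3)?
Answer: 1/56 ≈ 0.017857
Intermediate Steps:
K(X, c) = -16 (K(X, c) = -4*4 = -16)
I = 48 (I = -16*(-3) = 48)
1/(b(64) + (-37 + I)²) = 1/(-65 + (-37 + 48)²) = 1/(-65 + 11²) = 1/(-65 + 121) = 1/56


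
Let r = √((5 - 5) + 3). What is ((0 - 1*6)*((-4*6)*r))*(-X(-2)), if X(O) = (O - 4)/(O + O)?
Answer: -216*√3 ≈ -374.12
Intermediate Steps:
X(O) = (-4 + O)/(2*O) (X(O) = (-4 + O)/((2*O)) = (-4 + O)*(1/(2*O)) = (-4 + O)/(2*O))
r = √3 (r = √(0 + 3) = √3 ≈ 1.7320)
((0 - 1*6)*((-4*6)*r))*(-X(-2)) = ((0 - 1*6)*((-4*6)*√3))*(-(-4 - 2)/(2*(-2))) = ((0 - 6)*(-24*√3))*(-(-1)*(-6)/(2*2)) = (-(-144)*√3)*(-1*3/2) = (144*√3)*(-3/2) = -216*√3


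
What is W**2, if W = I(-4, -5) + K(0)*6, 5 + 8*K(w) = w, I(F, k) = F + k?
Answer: 2601/16 ≈ 162.56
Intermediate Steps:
K(w) = -5/8 + w/8
W = -51/4 (W = (-4 - 5) + (-5/8 + (1/8)*0)*6 = -9 + (-5/8 + 0)*6 = -9 - 5/8*6 = -9 - 15/4 = -51/4 ≈ -12.750)
W**2 = (-51/4)**2 = 2601/16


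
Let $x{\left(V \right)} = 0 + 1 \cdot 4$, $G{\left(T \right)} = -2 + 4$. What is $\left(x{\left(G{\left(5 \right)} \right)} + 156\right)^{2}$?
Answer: $25600$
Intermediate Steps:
$G{\left(T \right)} = 2$
$x{\left(V \right)} = 4$ ($x{\left(V \right)} = 0 + 4 = 4$)
$\left(x{\left(G{\left(5 \right)} \right)} + 156\right)^{2} = \left(4 + 156\right)^{2} = 160^{2} = 25600$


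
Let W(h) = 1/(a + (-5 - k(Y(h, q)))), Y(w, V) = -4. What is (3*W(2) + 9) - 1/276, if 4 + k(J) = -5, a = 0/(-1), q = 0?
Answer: 1345/138 ≈ 9.7464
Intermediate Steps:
a = 0 (a = 0*(-1) = 0)
k(J) = -9 (k(J) = -4 - 5 = -9)
W(h) = ¼ (W(h) = 1/(0 + (-5 - 1*(-9))) = 1/(0 + (-5 + 9)) = 1/(0 + 4) = 1/4 = ¼)
(3*W(2) + 9) - 1/276 = (3*(¼) + 9) - 1/276 = (¾ + 9) - 1*1/276 = 39/4 - 1/276 = 1345/138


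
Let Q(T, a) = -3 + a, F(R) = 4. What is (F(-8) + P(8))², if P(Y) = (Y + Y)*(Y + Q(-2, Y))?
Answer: 44944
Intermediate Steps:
P(Y) = 2*Y*(-3 + 2*Y) (P(Y) = (Y + Y)*(Y + (-3 + Y)) = (2*Y)*(-3 + 2*Y) = 2*Y*(-3 + 2*Y))
(F(-8) + P(8))² = (4 + 2*8*(-3 + 2*8))² = (4 + 2*8*(-3 + 16))² = (4 + 2*8*13)² = (4 + 208)² = 212² = 44944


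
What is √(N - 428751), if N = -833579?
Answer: I*√1262330 ≈ 1123.5*I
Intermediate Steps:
√(N - 428751) = √(-833579 - 428751) = √(-1262330) = I*√1262330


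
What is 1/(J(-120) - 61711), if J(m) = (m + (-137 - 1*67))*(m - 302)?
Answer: 1/75017 ≈ 1.3330e-5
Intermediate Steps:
J(m) = (-302 + m)*(-204 + m) (J(m) = (m + (-137 - 67))*(-302 + m) = (m - 204)*(-302 + m) = (-204 + m)*(-302 + m) = (-302 + m)*(-204 + m))
1/(J(-120) - 61711) = 1/((61608 + (-120)² - 506*(-120)) - 61711) = 1/((61608 + 14400 + 60720) - 61711) = 1/(136728 - 61711) = 1/75017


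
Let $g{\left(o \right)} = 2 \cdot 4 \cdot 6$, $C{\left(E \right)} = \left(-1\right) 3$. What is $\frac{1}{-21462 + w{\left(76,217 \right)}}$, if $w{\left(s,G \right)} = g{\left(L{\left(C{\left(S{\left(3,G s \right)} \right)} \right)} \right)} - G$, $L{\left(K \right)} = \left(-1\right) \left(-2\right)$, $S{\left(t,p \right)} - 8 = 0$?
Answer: $- \frac{1}{21631} \approx -4.623 \cdot 10^{-5}$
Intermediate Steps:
$S{\left(t,p \right)} = 8$ ($S{\left(t,p \right)} = 8 + 0 = 8$)
$C{\left(E \right)} = -3$
$L{\left(K \right)} = 2$
$g{\left(o \right)} = 48$ ($g{\left(o \right)} = 8 \cdot 6 = 48$)
$w{\left(s,G \right)} = 48 - G$
$\frac{1}{-21462 + w{\left(76,217 \right)}} = \frac{1}{-21462 + \left(48 - 217\right)} = \frac{1}{-21462 - 169} = \frac{1}{-21631} = - \frac{1}{21631}$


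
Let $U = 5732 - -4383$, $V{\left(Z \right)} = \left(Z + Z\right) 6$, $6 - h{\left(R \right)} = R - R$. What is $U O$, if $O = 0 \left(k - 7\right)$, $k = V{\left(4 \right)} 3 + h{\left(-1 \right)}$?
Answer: $0$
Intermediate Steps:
$h{\left(R \right)} = 6$ ($h{\left(R \right)} = 6 - \left(R - R\right) = 6 - 0 = 6 + 0 = 6$)
$V{\left(Z \right)} = 12 Z$ ($V{\left(Z \right)} = 2 Z 6 = 12 Z$)
$k = 150$ ($k = 12 \cdot 4 \cdot 3 + 6 = 48 \cdot 3 + 6 = 144 + 6 = 150$)
$U = 10115$ ($U = 5732 + 4383 = 10115$)
$O = 0$ ($O = 0 \left(150 - 7\right) = 0 \cdot 143 = 0$)
$U O = 10115 \cdot 0 = 0$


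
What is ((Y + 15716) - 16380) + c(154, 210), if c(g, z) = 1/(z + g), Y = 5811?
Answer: 1873509/364 ≈ 5147.0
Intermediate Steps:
c(g, z) = 1/(g + z)
((Y + 15716) - 16380) + c(154, 210) = ((5811 + 15716) - 16380) + 1/(154 + 210) = (21527 - 16380) + 1/364 = 5147 + 1/364 = 1873509/364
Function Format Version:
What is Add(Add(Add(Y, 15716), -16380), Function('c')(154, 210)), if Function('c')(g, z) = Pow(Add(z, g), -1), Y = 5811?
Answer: Rational(1873509, 364) ≈ 5147.0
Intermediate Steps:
Function('c')(g, z) = Pow(Add(g, z), -1)
Add(Add(Add(Y, 15716), -16380), Function('c')(154, 210)) = Add(Add(Add(5811, 15716), -16380), Pow(Add(154, 210), -1)) = Add(Add(21527, -16380), Pow(364, -1)) = Add(5147, Rational(1, 364)) = Rational(1873509, 364)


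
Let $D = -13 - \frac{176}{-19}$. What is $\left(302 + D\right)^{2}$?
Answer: $\frac{32114889}{361} \approx 88961.0$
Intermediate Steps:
$D = - \frac{71}{19}$ ($D = -13 - 176 \left(- \frac{1}{19}\right) = -13 - - \frac{176}{19} = -13 + \frac{176}{19} = - \frac{71}{19} \approx -3.7368$)
$\left(302 + D\right)^{2} = \left(302 - \frac{71}{19}\right)^{2} = \left(\frac{5667}{19}\right)^{2} = \frac{32114889}{361}$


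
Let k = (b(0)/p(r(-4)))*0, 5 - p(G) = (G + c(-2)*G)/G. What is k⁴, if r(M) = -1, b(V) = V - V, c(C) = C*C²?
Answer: 0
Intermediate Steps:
c(C) = C³
b(V) = 0
p(G) = 12 (p(G) = 5 - (G + (-2)³*G)/G = 5 - (G - 8*G)/G = 5 - (-7*G)/G = 5 - 1*(-7) = 5 + 7 = 12)
k = 0 (k = (0/12)*0 = (0*(1/12))*0 = 0*0 = 0)
k⁴ = 0⁴ = 0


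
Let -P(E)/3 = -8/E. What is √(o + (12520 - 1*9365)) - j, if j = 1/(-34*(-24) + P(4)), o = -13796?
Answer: -1/822 + I*√10641 ≈ -0.0012165 + 103.16*I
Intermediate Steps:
P(E) = 24/E (P(E) = -(-24)/E = 24/E)
j = 1/822 (j = 1/(-34*(-24) + 24/4) = 1/(816 + 24*(¼)) = 1/(816 + 6) = 1/822 ≈ 0.0012165)
√(o + (12520 - 1*9365)) - j = √(-13796 + (12520 - 1*9365)) - 1*1/822 = √(-13796 + (12520 - 9365)) - 1/822 = √(-13796 + 3155) - 1/822 = √(-10641) - 1/822 = I*√10641 - 1/822 = -1/822 + I*√10641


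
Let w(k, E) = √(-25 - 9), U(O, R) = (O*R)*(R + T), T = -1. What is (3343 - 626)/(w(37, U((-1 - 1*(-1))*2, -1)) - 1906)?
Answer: -2589301/1816435 - 2717*I*√34/3632870 ≈ -1.4255 - 0.0043609*I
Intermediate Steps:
U(O, R) = O*R*(-1 + R) (U(O, R) = (O*R)*(R - 1) = (O*R)*(-1 + R) = O*R*(-1 + R))
w(k, E) = I*√34 (w(k, E) = √(-34) = I*√34)
(3343 - 626)/(w(37, U((-1 - 1*(-1))*2, -1)) - 1906) = (3343 - 626)/(I*√34 - 1906) = 2717/(-1906 + I*√34)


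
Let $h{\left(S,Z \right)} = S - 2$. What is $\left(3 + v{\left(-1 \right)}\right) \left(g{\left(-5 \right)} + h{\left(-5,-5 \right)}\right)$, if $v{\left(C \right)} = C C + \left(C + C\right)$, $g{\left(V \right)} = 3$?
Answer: $-8$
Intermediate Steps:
$h{\left(S,Z \right)} = -2 + S$ ($h{\left(S,Z \right)} = S - 2 = -2 + S$)
$v{\left(C \right)} = C^{2} + 2 C$
$\left(3 + v{\left(-1 \right)}\right) \left(g{\left(-5 \right)} + h{\left(-5,-5 \right)}\right) = \left(3 - \left(2 - 1\right)\right) \left(3 - 7\right) = \left(3 - 1\right) \left(3 - 7\right) = \left(3 - 1\right) \left(-4\right) = 2 \left(-4\right) = -8$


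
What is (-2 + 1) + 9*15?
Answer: 134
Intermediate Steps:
(-2 + 1) + 9*15 = -1 + 135 = 134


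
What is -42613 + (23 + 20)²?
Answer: -40764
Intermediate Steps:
-42613 + (23 + 20)² = -42613 + 43² = -42613 + 1849 = -40764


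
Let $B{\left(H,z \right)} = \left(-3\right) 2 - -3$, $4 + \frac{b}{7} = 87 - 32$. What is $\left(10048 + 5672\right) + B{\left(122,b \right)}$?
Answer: $15717$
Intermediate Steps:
$b = 357$ ($b = -28 + 7 \left(87 - 32\right) = -28 + 7 \cdot 55 = -28 + 385 = 357$)
$B{\left(H,z \right)} = -3$ ($B{\left(H,z \right)} = -6 + \left(5 - 2\right) = -6 + 3 = -3$)
$\left(10048 + 5672\right) + B{\left(122,b \right)} = \left(10048 + 5672\right) - 3 = 15720 - 3 = 15717$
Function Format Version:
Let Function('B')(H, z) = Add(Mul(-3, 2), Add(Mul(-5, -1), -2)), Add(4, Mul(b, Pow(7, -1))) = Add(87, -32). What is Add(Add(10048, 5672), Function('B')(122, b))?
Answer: 15717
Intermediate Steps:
b = 357 (b = Add(-28, Mul(7, Add(87, -32))) = Add(-28, Mul(7, 55)) = Add(-28, 385) = 357)
Function('B')(H, z) = -3 (Function('B')(H, z) = Add(-6, Add(5, -2)) = Add(-6, 3) = -3)
Add(Add(10048, 5672), Function('B')(122, b)) = Add(Add(10048, 5672), -3) = Add(15720, -3) = 15717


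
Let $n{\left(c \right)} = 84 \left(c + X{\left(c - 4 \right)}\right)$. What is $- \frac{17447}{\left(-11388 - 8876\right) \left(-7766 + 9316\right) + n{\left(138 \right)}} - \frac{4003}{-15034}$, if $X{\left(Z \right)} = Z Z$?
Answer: $\frac{59954591055}{224677898168} \approx 0.26685$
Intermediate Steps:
$X{\left(Z \right)} = Z^{2}$
$n{\left(c \right)} = 84 c + 84 \left(-4 + c\right)^{2}$ ($n{\left(c \right)} = 84 \left(c + \left(c - 4\right)^{2}\right) = 84 \left(c + \left(-4 + c\right)^{2}\right) = 84 c + 84 \left(-4 + c\right)^{2}$)
$- \frac{17447}{\left(-11388 - 8876\right) \left(-7766 + 9316\right) + n{\left(138 \right)}} - \frac{4003}{-15034} = - \frac{17447}{\left(-11388 - 8876\right) \left(-7766 + 9316\right) + \left(84 \cdot 138 + 84 \left(-4 + 138\right)^{2}\right)} - \frac{4003}{-15034} = - \frac{17447}{\left(-20264\right) 1550 + \left(11592 + 84 \cdot 134^{2}\right)} - - \frac{4003}{15034} = - \frac{17447}{-31409200 + \left(11592 + 84 \cdot 17956\right)} + \frac{4003}{15034} = - \frac{17447}{-31409200 + \left(11592 + 1508304\right)} + \frac{4003}{15034} = - \frac{17447}{-31409200 + 1519896} + \frac{4003}{15034} = - \frac{17447}{-29889304} + \frac{4003}{15034} = \left(-17447\right) \left(- \frac{1}{29889304}\right) + \frac{4003}{15034} = \frac{17447}{29889304} + \frac{4003}{15034} = \frac{59954591055}{224677898168}$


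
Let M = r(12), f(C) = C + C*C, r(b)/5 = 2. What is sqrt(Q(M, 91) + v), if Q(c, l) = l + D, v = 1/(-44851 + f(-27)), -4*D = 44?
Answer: sqrt(3182259019)/6307 ≈ 8.9443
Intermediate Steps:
r(b) = 10 (r(b) = 5*2 = 10)
D = -11 (D = -1/4*44 = -11)
f(C) = C + C**2
M = 10
v = -1/44149 (v = 1/(-44851 - 27*(1 - 27)) = 1/(-44851 - 27*(-26)) = 1/(-44851 + 702) = 1/(-44149) = -1/44149 ≈ -2.2651e-5)
Q(c, l) = -11 + l (Q(c, l) = l - 11 = -11 + l)
sqrt(Q(M, 91) + v) = sqrt((-11 + 91) - 1/44149) = sqrt(80 - 1/44149) = sqrt(3531919/44149) = sqrt(3182259019)/6307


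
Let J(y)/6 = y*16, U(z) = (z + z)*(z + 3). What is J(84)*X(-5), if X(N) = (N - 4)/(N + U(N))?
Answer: -24192/5 ≈ -4838.4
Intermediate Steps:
U(z) = 2*z*(3 + z) (U(z) = (2*z)*(3 + z) = 2*z*(3 + z))
J(y) = 96*y (J(y) = 6*(y*16) = 6*(16*y) = 96*y)
X(N) = (-4 + N)/(N + 2*N*(3 + N)) (X(N) = (N - 4)/(N + 2*N*(3 + N)) = (-4 + N)/(N + 2*N*(3 + N)))
J(84)*X(-5) = (96*84)*((-4 - 5)/((-5)*(7 + 2*(-5)))) = 8064*(-1/5*(-9)/(7 - 10)) = 8064*(-1/5*(-9)/(-3)) = 8064*(-1/5*(-1/3)*(-9)) = 8064*(-3/5) = -24192/5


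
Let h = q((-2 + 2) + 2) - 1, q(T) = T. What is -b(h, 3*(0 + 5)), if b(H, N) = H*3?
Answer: -3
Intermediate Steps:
h = 1 (h = ((-2 + 2) + 2) - 1 = (0 + 2) - 1 = 2 - 1 = 1)
b(H, N) = 3*H
-b(h, 3*(0 + 5)) = -3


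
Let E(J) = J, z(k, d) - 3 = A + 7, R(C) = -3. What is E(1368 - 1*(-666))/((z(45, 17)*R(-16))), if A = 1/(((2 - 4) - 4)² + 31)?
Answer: -45426/671 ≈ -67.699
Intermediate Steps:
A = 1/67 (A = 1/((-2 - 4)² + 31) = 1/((-6)² + 31) = 1/(36 + 31) = 1/67 ≈ 0.014925)
z(k, d) = 671/67 (z(k, d) = 3 + (1/67 + 7) = 3 + 470/67 = 671/67)
E(1368 - 1*(-666))/((z(45, 17)*R(-16))) = (1368 - 1*(-666))/(((671/67)*(-3))) = (1368 + 666)/(-2013/67) = 2034*(-67/2013) = -45426/671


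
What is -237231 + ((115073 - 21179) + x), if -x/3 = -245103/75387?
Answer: -3601670370/25129 ≈ -1.4333e+5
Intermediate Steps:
x = 245103/25129 (x = -(-735309)/75387 = -3*(-81701/25129) = 245103/25129 ≈ 9.7538)
-237231 + ((115073 - 21179) + x) = -237231 + ((115073 - 21179) + 245103/25129) = -237231 + (93894 + 245103/25129) = -237231 + 2359707429/25129 = -3601670370/25129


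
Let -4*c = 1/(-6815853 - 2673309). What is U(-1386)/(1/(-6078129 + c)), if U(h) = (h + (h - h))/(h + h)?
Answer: -230705402951591/75913296 ≈ -3.0391e+6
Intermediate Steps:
c = 1/37956648 (c = -1/(4*(-6815853 - 2673309)) = -1/4/(-9489162) = -1/4*(-1/9489162) = 1/37956648 ≈ 2.6346e-8)
U(h) = 1/2 (U(h) = (h + 0)/((2*h)) = h*(1/(2*h)) = 1/2)
U(-1386)/(1/(-6078129 + c)) = 1/(2*(1/(-6078129 + 1/37956648))) = 1/(2*(1/(-230705402951591/37956648))) = 1/(2*(-37956648/230705402951591)) = (1/2)*(-230705402951591/37956648) = -230705402951591/75913296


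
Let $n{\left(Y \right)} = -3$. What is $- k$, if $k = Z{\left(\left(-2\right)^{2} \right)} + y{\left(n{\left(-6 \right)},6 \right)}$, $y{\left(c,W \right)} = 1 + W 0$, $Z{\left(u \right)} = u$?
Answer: $-5$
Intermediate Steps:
$y{\left(c,W \right)} = 1$ ($y{\left(c,W \right)} = 1 + 0 = 1$)
$k = 5$ ($k = \left(-2\right)^{2} + 1 = 4 + 1 = 5$)
$- k = \left(-1\right) 5 = -5$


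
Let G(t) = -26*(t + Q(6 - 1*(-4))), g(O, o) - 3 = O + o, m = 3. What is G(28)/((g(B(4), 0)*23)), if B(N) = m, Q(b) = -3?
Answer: -325/69 ≈ -4.7101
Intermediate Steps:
B(N) = 3
g(O, o) = 3 + O + o (g(O, o) = 3 + (O + o) = 3 + O + o)
G(t) = 78 - 26*t (G(t) = -26*(t - 3) = -26*(-3 + t) = 78 - 26*t)
G(28)/((g(B(4), 0)*23)) = (78 - 26*28)/(((3 + 3 + 0)*23)) = (78 - 728)/((6*23)) = -650/138 = -650*1/138 = -325/69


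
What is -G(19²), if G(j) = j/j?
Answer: -1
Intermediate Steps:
G(j) = 1
-G(19²) = -1*1 = -1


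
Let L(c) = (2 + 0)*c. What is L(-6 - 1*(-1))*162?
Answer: -1620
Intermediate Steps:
L(c) = 2*c
L(-6 - 1*(-1))*162 = (2*(-6 - 1*(-1)))*162 = (2*(-6 + 1))*162 = (2*(-5))*162 = -10*162 = -1620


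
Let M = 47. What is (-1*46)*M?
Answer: -2162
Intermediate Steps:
(-1*46)*M = -1*46*47 = -46*47 = -2162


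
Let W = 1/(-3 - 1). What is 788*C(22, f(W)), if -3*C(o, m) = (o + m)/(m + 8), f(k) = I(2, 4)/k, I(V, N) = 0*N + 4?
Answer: 197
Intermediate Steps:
I(V, N) = 4 (I(V, N) = 0 + 4 = 4)
W = -¼ (W = 1/(-4) = -¼ ≈ -0.25000)
f(k) = 4/k
C(o, m) = -(m + o)/(3*(8 + m)) (C(o, m) = -(o + m)/(3*(m + 8)) = -(m + o)/(3*(8 + m)))
788*C(22, f(W)) = 788*((-4/(-¼) - 1*22)/(3*(8 + 4/(-¼)))) = 788*((-4*(-4) - 22)/(3*(8 + 4*(-4)))) = 788*((-1*(-16) - 22)/(3*(8 - 16))) = 788*((⅓)*(16 - 22)/(-8)) = 788*((⅓)*(-⅛)*(-6)) = 788*(¼) = 197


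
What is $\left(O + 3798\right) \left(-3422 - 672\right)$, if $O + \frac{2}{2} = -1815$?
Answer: $-8114308$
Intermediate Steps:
$O = -1816$ ($O = -1 - 1815 = -1816$)
$\left(O + 3798\right) \left(-3422 - 672\right) = \left(-1816 + 3798\right) \left(-3422 - 672\right) = 1982 \left(-4094\right) = -8114308$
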